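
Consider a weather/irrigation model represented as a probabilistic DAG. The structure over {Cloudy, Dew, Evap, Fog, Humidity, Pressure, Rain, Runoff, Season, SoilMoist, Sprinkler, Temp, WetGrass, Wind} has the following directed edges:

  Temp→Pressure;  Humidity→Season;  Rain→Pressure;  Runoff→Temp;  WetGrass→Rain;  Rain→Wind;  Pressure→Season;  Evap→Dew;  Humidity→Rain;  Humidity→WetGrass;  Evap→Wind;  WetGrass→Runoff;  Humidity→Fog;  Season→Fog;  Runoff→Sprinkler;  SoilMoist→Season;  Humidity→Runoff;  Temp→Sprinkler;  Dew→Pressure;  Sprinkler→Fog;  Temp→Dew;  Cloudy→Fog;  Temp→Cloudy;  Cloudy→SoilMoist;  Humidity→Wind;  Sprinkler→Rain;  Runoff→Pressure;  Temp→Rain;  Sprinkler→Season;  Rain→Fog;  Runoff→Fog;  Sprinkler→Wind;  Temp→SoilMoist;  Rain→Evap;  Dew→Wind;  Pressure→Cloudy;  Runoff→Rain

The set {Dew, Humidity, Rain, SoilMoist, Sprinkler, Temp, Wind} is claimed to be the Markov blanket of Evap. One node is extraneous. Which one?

SoilMoist

Recall MB(v) = parents ∪ children ∪ spouses, where spouses are the other parents of v's children.
Evap has parent Rain.
Evap has children Dew, Wind.
Parents of each child, excluding Evap:
  Dew also has parent Temp.
  Wind's other parents are Dew, Humidity, Rain, Sprinkler.
MB(Evap) = {Dew, Humidity, Rain, Sprinkler, Temp, Wind}.
SoilMoist is neither a parent, child, nor co-parent of Evap, so it does not belong.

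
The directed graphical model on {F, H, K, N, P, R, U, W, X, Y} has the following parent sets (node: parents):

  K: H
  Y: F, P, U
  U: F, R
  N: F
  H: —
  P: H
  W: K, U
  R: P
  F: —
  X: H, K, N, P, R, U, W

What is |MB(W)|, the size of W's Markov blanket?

7

The Markov blanket of a node is its parents, its children, and the other parents of its children.
Pa(W) = {K, U}.
W has child X.
Parents of each child, excluding W:
  X's other parents are H, K, N, P, R, U.
MB(W) = {H, K, N, P, R, U, X}, which has 7 nodes.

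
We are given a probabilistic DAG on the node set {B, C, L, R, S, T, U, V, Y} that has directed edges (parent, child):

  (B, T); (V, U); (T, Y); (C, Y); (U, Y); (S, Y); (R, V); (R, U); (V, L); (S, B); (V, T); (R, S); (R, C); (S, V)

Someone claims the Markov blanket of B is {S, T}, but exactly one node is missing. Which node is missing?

V

Recall MB(v) = parents ∪ children ∪ spouses, where spouses are the other parents of v's children.
Pa(B) = {S}.
B has child T.
Other parents of B's children:
  T also has parent V.
MB(B) = {S, T, V}.
Comparing with the claimed set, V is missing.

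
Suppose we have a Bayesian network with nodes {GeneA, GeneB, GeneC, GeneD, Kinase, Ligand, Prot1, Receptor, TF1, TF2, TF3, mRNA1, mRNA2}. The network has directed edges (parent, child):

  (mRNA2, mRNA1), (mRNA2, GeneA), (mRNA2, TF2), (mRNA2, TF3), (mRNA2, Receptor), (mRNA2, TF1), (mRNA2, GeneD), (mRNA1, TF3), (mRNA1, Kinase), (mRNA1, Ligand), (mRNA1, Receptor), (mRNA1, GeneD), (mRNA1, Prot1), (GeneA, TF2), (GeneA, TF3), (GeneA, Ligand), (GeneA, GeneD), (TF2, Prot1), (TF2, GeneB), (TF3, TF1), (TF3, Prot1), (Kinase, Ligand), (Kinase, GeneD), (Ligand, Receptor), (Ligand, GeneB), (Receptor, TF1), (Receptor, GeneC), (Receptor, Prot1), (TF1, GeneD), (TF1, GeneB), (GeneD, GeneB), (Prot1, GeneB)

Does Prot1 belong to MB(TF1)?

Prot1 is a co-parent of TF1: both are parents of GeneB.
So Prot1 ∈ MB(TF1).

Yes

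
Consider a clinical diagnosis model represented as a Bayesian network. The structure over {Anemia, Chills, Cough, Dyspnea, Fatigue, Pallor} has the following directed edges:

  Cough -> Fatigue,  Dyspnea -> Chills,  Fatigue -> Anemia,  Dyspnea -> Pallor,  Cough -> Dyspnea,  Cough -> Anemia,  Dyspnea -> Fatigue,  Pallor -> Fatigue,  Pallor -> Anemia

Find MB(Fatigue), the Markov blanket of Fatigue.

{Anemia, Cough, Dyspnea, Pallor}

Fatigue has parents Cough, Dyspnea, Pallor.
Fatigue has child Anemia.
Other parents of Fatigue's children:
  Anemia: Cough, Pallor
Union: {Cough, Dyspnea, Pallor} ∪ {Anemia} ∪ {Cough, Pallor} = {Anemia, Cough, Dyspnea, Pallor}.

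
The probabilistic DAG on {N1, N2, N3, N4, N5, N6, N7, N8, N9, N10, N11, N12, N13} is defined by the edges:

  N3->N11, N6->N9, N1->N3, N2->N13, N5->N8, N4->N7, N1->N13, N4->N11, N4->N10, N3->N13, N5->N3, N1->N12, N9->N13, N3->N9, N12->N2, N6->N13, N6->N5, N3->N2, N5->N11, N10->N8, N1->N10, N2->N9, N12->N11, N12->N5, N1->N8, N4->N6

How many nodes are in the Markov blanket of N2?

By definition, MB(N2) is built from N2's parents, N2's children, and the co-parents of N2.
Pa(N2) = {N3, N12}.
N2 has children N9, N13.
Other parents of N2's children:
  N9's other parents are N3, N6.
  N13's other parents are N1, N3, N6, N9.
MB(N2) = {N1, N3, N6, N9, N12, N13}, which has 6 nodes.

6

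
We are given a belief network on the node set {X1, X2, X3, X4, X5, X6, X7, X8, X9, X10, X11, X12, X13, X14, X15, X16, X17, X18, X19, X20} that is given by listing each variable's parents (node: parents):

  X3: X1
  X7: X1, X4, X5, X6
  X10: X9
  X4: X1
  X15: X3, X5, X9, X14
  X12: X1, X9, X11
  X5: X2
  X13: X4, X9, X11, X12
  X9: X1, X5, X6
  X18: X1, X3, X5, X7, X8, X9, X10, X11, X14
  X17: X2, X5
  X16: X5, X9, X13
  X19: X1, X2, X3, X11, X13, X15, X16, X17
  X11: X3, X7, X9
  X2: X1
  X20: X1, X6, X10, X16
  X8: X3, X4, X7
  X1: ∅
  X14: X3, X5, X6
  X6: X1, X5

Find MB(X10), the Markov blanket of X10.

{X1, X3, X5, X6, X7, X8, X9, X11, X14, X16, X18, X20}

By definition, MB(X10) is built from X10's parents, X10's children, and the co-parents of X10.
X10 has children X18, X20.
Pa(X10) = {X9}.
Other parents of X10's children:
  X18's other parents are X1, X3, X5, X7, X8, X9, X11, X14.
  X20 also has parents X1, X6, X16.
So the Markov blanket of X10 is {X1, X3, X5, X6, X7, X8, X9, X11, X14, X16, X18, X20}.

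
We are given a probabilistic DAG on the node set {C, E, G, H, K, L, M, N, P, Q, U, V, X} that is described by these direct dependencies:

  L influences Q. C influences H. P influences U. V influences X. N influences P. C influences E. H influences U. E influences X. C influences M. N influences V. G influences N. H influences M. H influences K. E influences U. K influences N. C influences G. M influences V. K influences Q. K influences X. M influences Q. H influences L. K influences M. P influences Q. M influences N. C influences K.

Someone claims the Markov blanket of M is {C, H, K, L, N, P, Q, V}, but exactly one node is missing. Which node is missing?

M has children N, Q, V.
Pa(M) = {C, H, K}.
Co-parents of M (other parents of its children):
  parents(N) \ {M} = {G, K}.
  Q also has parents K, L, P.
  parents(V) \ {M} = {N}.
MB(M) = {C, G, H, K, L, N, P, Q, V}.
Comparing with the claimed set, G is missing.

G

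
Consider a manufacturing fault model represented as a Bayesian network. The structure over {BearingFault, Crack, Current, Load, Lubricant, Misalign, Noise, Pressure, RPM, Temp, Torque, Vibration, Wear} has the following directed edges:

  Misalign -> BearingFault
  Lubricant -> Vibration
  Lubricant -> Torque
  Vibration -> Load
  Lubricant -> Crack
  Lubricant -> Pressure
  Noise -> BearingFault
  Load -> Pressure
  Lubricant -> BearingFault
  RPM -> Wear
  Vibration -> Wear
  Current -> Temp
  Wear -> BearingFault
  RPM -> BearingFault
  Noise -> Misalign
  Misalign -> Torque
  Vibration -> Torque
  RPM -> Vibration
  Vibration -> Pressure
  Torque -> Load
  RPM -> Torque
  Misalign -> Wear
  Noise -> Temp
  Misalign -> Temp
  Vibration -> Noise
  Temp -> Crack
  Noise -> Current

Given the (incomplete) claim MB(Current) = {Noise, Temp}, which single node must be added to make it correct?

Pa(Current) = {Noise}.
Children of Current: Temp.
Other parents of Current's children:
  Temp also has parents Misalign, Noise.
MB(Current) = {Misalign, Noise, Temp}.
Comparing with the claimed set, Misalign is missing.

Misalign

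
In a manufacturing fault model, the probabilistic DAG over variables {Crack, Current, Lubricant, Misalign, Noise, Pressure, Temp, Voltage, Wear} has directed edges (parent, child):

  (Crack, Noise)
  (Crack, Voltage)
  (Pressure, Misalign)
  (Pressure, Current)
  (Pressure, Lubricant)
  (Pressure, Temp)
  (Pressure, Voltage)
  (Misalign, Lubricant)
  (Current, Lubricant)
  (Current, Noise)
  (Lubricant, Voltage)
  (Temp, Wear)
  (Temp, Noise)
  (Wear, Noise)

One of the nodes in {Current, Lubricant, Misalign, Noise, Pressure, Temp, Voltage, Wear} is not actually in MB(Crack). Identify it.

Crack's parents: none.
Children of Crack: Noise, Voltage.
Other parents of Crack's children:
  Noise's other parents are Current, Temp, Wear.
  Voltage also has parents Lubricant, Pressure.
MB(Crack) = {Current, Lubricant, Noise, Pressure, Temp, Voltage, Wear}.
Misalign is neither a parent, child, nor co-parent of Crack, so it does not belong.

Misalign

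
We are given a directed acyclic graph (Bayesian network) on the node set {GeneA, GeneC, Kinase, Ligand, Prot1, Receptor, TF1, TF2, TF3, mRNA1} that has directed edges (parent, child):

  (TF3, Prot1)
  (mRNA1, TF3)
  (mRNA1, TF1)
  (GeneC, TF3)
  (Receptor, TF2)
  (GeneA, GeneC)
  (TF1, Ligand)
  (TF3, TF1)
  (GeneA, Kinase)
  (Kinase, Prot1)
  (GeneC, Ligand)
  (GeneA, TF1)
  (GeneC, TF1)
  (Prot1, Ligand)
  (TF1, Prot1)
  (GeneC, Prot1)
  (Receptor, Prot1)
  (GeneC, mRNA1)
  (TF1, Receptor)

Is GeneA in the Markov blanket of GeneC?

GeneA is a parent of GeneC.
So GeneA ∈ MB(GeneC).

Yes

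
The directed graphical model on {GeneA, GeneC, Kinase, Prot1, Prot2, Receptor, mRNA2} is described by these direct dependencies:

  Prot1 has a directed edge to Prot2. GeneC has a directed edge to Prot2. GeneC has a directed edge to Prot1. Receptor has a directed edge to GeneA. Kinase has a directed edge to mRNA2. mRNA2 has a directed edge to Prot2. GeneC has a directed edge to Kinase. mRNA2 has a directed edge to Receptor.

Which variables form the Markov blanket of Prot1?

{GeneC, Prot2, mRNA2}

By definition, MB(Prot1) is built from Prot1's parents, Prot1's children, and the co-parents of Prot1.
Prot1's parents: GeneC.
Ch(Prot1) = {Prot2}.
Parents of each child, excluding Prot1:
  Prot2's other parents are GeneC, mRNA2.
So the Markov blanket of Prot1 is {GeneC, Prot2, mRNA2}.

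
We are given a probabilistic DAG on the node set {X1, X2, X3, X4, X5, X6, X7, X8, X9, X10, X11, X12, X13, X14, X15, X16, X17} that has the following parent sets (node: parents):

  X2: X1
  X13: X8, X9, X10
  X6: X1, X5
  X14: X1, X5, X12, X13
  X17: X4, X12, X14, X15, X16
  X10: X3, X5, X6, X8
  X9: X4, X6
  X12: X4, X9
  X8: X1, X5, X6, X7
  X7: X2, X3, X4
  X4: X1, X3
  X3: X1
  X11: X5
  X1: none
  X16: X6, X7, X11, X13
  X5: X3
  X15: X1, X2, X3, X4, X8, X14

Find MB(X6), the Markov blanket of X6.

Recall MB(v) = parents ∪ children ∪ spouses, where spouses are the other parents of v's children.
Parents of X6: X1, X5.
X6's children: X8, X9, X10, X16.
Parents of each child, excluding X6:
  X8: X1, X5, X7
  X9: X4
  X10: X3, X5, X8
  X16: X7, X11, X13
Taking the union gives {X1, X3, X4, X5, X7, X8, X9, X10, X11, X13, X16}.

{X1, X3, X4, X5, X7, X8, X9, X10, X11, X13, X16}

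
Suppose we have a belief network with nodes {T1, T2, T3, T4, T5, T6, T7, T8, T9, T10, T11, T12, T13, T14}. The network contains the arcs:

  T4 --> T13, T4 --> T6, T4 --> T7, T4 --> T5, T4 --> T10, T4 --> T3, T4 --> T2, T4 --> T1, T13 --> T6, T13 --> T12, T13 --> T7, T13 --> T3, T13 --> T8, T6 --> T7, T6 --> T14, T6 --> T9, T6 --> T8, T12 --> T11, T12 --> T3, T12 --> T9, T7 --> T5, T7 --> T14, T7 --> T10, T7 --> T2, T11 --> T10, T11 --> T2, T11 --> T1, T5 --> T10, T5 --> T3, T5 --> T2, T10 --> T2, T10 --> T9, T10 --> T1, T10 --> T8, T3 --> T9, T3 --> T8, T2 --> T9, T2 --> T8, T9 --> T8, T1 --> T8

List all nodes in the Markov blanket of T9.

{T1, T2, T3, T6, T8, T10, T12, T13}

Recall MB(v) = parents ∪ children ∪ spouses, where spouses are the other parents of v's children.
Pa(T9) = {T2, T3, T6, T10, T12}.
T9 has child T8.
For each child, the remaining parents (spouses of T9):
  T8: T1, T2, T3, T6, T10, T13
Taking the union gives {T1, T2, T3, T6, T8, T10, T12, T13}.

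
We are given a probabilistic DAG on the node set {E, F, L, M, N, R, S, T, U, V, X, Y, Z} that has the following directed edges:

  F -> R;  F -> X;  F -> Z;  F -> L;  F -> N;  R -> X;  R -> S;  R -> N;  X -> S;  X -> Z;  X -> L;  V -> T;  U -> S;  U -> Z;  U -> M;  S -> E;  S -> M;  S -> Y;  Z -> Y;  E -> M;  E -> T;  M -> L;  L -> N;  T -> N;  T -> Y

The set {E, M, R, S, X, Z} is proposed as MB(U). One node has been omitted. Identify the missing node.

U's parents: none.
U has children M, S, Z.
Co-parents of U (other parents of its children):
  S's other parents are R, X.
  parents(Z) \ {U} = {F, X}.
  parents(M) \ {U} = {E, S}.
MB(U) = {E, F, M, R, S, X, Z}.
Comparing with the claimed set, F is missing.

F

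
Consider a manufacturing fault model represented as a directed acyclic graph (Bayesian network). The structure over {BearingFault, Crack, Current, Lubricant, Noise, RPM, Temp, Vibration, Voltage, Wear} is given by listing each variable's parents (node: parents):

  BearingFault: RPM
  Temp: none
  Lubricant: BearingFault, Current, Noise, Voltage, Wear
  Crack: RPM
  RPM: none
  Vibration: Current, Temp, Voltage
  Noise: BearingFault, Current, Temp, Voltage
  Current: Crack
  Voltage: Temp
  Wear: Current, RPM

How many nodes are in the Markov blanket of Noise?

The Markov blanket of a node is its parents, its children, and the other parents of its children.
Parents of Noise: BearingFault, Current, Temp, Voltage.
Noise has child Lubricant.
Other parents of Noise's children:
  parents(Lubricant) \ {Noise} = {BearingFault, Current, Voltage, Wear}.
MB(Noise) = {BearingFault, Current, Lubricant, Temp, Voltage, Wear}, which has 6 nodes.

6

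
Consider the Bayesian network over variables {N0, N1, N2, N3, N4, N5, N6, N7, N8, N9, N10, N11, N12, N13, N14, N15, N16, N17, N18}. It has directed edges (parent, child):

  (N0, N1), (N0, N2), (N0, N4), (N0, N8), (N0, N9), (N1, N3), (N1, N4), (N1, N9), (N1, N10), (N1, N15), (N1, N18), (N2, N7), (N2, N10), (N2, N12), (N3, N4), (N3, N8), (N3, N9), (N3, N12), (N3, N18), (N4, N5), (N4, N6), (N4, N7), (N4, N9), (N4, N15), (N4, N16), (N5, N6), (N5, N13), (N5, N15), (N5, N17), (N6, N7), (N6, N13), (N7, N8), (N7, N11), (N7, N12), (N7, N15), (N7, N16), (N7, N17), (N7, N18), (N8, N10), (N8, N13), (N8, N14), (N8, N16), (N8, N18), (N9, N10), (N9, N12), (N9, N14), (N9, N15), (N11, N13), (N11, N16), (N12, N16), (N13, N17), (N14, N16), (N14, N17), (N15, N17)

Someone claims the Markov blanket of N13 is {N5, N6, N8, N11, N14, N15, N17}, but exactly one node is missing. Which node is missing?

N7

The Markov blanket of a node is its parents, its children, and the other parents of its children.
N13 has parents N5, N6, N8, N11.
Children of N13: N17.
Parents of each child, excluding N13:
  N17 also has parents N5, N7, N14, N15.
MB(N13) = {N5, N6, N7, N8, N11, N14, N15, N17}.
Comparing with the claimed set, N7 is missing.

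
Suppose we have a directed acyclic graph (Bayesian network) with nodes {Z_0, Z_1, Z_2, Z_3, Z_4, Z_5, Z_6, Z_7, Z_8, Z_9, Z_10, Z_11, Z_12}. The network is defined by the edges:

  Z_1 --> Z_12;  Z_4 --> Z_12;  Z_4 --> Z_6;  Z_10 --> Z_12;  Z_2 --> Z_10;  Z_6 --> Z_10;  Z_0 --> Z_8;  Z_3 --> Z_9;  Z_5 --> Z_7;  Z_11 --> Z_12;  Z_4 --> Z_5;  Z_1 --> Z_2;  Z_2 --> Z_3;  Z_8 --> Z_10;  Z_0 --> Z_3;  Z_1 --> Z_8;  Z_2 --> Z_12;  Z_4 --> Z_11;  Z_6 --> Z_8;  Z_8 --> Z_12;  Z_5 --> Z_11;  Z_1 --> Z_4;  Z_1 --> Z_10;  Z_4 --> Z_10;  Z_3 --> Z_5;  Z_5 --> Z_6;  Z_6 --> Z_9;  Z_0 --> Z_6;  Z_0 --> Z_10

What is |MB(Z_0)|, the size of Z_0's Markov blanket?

The Markov blanket of a node is its parents, its children, and the other parents of its children.
Z_0's parents: none.
Children of Z_0: Z_3, Z_6, Z_8, Z_10.
Co-parents of Z_0 (other parents of its children):
  Z_3's other parent is Z_2.
  Z_6's other parents are Z_4, Z_5.
  Z_8's other parents are Z_1, Z_6.
  parents(Z_10) \ {Z_0} = {Z_1, Z_2, Z_4, Z_6, Z_8}.
MB(Z_0) = {Z_1, Z_2, Z_3, Z_4, Z_5, Z_6, Z_8, Z_10}, which has 8 nodes.

8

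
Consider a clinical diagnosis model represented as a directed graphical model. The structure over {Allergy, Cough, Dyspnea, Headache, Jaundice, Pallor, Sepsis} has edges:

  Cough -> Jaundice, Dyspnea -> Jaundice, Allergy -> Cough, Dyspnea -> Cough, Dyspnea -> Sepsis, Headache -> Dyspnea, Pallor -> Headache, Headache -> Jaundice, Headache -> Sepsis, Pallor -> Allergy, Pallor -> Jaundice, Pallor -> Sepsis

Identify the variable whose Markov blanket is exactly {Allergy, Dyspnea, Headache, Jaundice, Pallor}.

Cough

The target node must have every member of {Allergy, Dyspnea, Headache, Jaundice, Pallor} as a parent, child, or co-parent, and no others.
Parents of Cough: Allergy, Dyspnea; children: Jaundice; co-parents: Dyspnea, Headache, Pallor.
These exactly cover the given set, so the node is Cough.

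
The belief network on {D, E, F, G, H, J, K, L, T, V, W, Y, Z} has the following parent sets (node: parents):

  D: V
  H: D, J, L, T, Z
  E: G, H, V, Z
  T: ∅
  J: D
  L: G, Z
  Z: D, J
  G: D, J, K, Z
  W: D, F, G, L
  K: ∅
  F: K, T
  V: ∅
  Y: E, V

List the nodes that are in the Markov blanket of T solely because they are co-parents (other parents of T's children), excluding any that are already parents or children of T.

{D, J, K, L, Z}

Children of T: F, H.
  F also has parent K.
  parents(H) \ {T} = {D, J, L, Z}.
Excluding nodes already adjacent to T (F, H), the co-parent-only contribution is {D, J, K, L, Z}.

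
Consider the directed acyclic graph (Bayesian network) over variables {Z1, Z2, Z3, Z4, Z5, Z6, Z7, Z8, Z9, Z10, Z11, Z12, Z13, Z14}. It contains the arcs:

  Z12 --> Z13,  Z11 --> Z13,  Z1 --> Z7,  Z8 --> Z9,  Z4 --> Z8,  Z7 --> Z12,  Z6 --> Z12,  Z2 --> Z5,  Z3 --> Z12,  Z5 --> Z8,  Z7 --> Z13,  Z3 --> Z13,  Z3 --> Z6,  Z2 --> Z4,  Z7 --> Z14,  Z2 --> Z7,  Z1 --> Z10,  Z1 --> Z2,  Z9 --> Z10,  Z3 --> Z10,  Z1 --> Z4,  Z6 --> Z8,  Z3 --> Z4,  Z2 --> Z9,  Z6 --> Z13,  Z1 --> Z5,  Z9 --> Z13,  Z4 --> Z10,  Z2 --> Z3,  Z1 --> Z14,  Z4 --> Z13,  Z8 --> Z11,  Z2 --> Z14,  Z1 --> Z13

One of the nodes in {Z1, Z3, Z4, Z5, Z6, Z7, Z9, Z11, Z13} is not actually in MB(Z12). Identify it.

Pa(Z12) = {Z3, Z6, Z7}.
Children of Z12: Z13.
Parents of each child, excluding Z12:
  parents(Z13) \ {Z12} = {Z1, Z3, Z4, Z6, Z7, Z9, Z11}.
MB(Z12) = {Z1, Z3, Z4, Z6, Z7, Z9, Z11, Z13}.
Z5 is neither a parent, child, nor co-parent of Z12, so it does not belong.

Z5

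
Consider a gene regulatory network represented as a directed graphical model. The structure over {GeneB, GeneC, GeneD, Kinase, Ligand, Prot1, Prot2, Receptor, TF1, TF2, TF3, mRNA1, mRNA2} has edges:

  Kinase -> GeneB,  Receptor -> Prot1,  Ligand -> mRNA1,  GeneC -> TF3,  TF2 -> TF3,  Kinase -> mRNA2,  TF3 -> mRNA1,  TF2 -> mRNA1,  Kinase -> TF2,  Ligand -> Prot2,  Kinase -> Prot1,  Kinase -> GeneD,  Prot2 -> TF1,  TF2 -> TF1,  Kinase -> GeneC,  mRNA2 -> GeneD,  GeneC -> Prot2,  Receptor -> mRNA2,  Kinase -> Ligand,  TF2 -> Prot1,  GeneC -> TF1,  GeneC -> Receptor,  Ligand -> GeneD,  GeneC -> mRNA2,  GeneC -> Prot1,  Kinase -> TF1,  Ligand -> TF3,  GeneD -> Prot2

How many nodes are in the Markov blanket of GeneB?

The Markov blanket of a node is its parents, its children, and the other parents of its children.
Pa(GeneB) = {Kinase}.
GeneB's children: none.
GeneB has no children, so there are no co-parents.
MB(GeneB) = {Kinase}, which has 1 node.

1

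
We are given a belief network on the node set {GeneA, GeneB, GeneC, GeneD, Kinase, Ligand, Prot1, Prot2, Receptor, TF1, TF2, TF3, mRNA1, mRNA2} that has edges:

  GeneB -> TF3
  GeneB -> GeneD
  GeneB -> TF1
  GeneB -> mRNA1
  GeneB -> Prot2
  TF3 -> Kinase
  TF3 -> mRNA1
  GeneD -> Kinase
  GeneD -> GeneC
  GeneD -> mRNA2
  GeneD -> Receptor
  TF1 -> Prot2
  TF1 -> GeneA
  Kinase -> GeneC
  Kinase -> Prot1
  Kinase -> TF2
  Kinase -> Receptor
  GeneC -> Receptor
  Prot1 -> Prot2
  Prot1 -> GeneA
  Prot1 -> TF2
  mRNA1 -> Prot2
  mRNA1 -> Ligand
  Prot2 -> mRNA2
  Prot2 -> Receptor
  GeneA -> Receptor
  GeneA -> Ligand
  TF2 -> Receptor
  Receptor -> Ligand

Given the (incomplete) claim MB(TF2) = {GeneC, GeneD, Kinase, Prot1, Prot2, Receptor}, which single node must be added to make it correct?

GeneA

By definition, MB(TF2) is built from TF2's parents, TF2's children, and the co-parents of TF2.
Pa(TF2) = {Kinase, Prot1}.
Ch(TF2) = {Receptor}.
Co-parents of TF2 (other parents of its children):
  Receptor: GeneA, GeneC, GeneD, Kinase, Prot2
MB(TF2) = {GeneA, GeneC, GeneD, Kinase, Prot1, Prot2, Receptor}.
Comparing with the claimed set, GeneA is missing.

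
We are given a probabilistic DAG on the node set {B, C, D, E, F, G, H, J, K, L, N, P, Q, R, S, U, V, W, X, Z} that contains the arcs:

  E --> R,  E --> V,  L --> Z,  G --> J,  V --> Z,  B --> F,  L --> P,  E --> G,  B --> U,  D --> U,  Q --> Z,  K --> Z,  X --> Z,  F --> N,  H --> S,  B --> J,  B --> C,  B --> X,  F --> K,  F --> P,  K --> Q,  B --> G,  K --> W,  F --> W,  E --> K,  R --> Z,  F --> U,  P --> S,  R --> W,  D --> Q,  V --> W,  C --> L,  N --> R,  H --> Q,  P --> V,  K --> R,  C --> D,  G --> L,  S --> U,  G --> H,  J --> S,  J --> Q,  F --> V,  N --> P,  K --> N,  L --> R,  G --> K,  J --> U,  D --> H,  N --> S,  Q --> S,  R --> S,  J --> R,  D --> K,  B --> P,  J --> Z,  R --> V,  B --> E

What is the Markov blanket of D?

Parents of D: C.
Children of D: H, K, Q, U.
Other parents of D's children:
  H also has parent G.
  K also has parents E, F, G.
  Q also has parents H, J, K.
  U's other parents are B, F, J, S.
MB(D) = {B, C, E, F, G, H, J, K, Q, S, U}.

{B, C, E, F, G, H, J, K, Q, S, U}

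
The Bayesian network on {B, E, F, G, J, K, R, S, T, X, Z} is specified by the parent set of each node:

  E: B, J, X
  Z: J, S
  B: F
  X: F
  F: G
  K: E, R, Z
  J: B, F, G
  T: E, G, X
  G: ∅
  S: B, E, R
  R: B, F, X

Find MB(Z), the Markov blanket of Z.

Z's parents: J, S.
Ch(Z) = {K}.
For each child, the remaining parents (spouses of Z):
  K also has parents E, R.
So the Markov blanket of Z is {E, J, K, R, S}.

{E, J, K, R, S}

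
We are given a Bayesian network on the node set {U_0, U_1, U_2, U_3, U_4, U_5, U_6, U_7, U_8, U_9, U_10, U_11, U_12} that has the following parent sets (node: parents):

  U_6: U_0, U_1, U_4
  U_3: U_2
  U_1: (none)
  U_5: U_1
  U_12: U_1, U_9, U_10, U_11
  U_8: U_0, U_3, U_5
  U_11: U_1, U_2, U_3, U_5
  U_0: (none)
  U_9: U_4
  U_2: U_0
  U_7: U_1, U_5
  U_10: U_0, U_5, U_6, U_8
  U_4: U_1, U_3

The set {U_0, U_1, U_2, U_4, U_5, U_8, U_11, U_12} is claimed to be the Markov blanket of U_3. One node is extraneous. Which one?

U_12

Pa(U_3) = {U_2}.
Ch(U_3) = {U_4, U_8, U_11}.
Co-parents of U_3 (other parents of its children):
  parents(U_4) \ {U_3} = {U_1}.
  U_8's other parents are U_0, U_5.
  parents(U_11) \ {U_3} = {U_1, U_2, U_5}.
MB(U_3) = {U_0, U_1, U_2, U_4, U_5, U_8, U_11}.
U_12 is neither a parent, child, nor co-parent of U_3, so it does not belong.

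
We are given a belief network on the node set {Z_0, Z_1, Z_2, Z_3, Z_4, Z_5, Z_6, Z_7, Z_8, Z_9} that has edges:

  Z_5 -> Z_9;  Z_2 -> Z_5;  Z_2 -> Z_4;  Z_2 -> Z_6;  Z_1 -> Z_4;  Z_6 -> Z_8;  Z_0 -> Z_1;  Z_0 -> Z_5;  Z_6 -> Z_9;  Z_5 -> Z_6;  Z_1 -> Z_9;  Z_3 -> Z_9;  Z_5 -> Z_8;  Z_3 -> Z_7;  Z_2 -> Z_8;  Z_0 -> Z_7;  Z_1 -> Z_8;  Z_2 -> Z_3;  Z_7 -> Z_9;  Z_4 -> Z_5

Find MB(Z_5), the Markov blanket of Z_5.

{Z_0, Z_1, Z_2, Z_3, Z_4, Z_6, Z_7, Z_8, Z_9}

A node's Markov blanket = Pa ∪ Ch ∪ (parents of Ch other than the node itself).
Z_5 has parents Z_0, Z_2, Z_4.
Ch(Z_5) = {Z_6, Z_8, Z_9}.
Parents of each child, excluding Z_5:
  Z_6: Z_2
  Z_8: Z_1, Z_2, Z_6
  Z_9: Z_1, Z_3, Z_6, Z_7
Taking the union gives {Z_0, Z_1, Z_2, Z_3, Z_4, Z_6, Z_7, Z_8, Z_9}.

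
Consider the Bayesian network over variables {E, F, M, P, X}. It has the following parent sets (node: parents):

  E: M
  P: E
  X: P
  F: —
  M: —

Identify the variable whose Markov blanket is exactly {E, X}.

P

The target node must have every member of {E, X} as a parent, child, or co-parent, and no others.
Parents of P: E; children: X; co-parents: none.
These exactly cover the given set, so the node is P.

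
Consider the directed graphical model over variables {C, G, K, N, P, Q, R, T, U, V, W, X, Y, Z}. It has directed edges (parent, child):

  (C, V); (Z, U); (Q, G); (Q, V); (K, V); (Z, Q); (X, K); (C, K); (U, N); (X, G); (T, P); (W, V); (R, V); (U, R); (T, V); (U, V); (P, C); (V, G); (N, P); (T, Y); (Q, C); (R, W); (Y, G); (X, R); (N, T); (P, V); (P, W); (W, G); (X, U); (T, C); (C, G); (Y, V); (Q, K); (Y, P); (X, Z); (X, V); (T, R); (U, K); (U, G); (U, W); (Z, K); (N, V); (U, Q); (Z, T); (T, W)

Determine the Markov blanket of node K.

The Markov blanket of a node is its parents, its children, and the other parents of its children.
Pa(K) = {C, Q, U, X, Z}.
Children of K: V.
For each child, the remaining parents (spouses of K):
  parents(V) \ {K} = {C, N, P, Q, R, T, U, W, X, Y}.
Union: {C, Q, U, X, Z} ∪ {V} ∪ {C, N, P, Q, R, T, U, W, X, Y} = {C, N, P, Q, R, T, U, V, W, X, Y, Z}.

{C, N, P, Q, R, T, U, V, W, X, Y, Z}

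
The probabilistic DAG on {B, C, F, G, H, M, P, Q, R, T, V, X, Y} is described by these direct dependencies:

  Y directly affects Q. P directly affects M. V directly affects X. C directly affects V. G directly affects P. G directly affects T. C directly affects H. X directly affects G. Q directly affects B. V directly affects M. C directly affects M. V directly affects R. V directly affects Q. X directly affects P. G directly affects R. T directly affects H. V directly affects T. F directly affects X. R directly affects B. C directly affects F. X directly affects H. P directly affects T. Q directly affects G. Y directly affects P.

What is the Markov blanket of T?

{C, G, H, P, V, X}

By definition, MB(T) is built from T's parents, T's children, and the co-parents of T.
T's parents: G, P, V.
T's children: H.
For each child, the remaining parents (spouses of T):
  H also has parents C, X.
Taking the union gives {C, G, H, P, V, X}.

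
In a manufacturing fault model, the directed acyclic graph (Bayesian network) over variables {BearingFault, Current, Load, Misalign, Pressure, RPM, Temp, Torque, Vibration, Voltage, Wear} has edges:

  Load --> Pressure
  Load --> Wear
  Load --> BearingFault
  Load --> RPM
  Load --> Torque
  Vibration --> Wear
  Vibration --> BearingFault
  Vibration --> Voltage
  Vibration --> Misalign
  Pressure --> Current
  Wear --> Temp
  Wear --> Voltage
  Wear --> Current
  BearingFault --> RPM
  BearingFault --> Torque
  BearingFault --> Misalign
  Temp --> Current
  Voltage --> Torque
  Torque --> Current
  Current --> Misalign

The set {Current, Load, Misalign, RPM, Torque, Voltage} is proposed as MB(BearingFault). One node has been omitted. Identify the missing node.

BearingFault's parents: Load, Vibration.
Children of BearingFault: Misalign, RPM, Torque.
For each child, the remaining parents (spouses of BearingFault):
  RPM: Load
  Torque: Load, Voltage
  Misalign: Current, Vibration
MB(BearingFault) = {Current, Load, Misalign, RPM, Torque, Vibration, Voltage}.
Comparing with the claimed set, Vibration is missing.

Vibration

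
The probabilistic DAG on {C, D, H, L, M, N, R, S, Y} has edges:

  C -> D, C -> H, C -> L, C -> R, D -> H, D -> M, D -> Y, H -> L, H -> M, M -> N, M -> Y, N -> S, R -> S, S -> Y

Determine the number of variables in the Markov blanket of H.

4

Pa(H) = {C, D}.
Ch(H) = {L, M}.
Parents of each child, excluding H:
  L: C
  M: D
MB(H) = {C, D, L, M}, which has 4 nodes.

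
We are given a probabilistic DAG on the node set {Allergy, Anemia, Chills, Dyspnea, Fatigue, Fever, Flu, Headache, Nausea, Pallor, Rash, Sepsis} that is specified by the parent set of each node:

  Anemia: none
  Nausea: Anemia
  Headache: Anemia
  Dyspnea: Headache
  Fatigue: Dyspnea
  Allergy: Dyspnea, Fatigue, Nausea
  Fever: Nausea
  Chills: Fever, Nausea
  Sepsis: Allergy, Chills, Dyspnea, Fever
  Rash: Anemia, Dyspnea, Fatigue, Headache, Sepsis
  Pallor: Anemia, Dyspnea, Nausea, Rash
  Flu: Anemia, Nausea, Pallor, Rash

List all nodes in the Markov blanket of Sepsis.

Pa(Sepsis) = {Allergy, Chills, Dyspnea, Fever}.
Children of Sepsis: Rash.
Parents of each child, excluding Sepsis:
  Rash also has parents Anemia, Dyspnea, Fatigue, Headache.
Union: {Allergy, Chills, Dyspnea, Fever} ∪ {Rash} ∪ {Anemia, Dyspnea, Fatigue, Headache} = {Allergy, Anemia, Chills, Dyspnea, Fatigue, Fever, Headache, Rash}.

{Allergy, Anemia, Chills, Dyspnea, Fatigue, Fever, Headache, Rash}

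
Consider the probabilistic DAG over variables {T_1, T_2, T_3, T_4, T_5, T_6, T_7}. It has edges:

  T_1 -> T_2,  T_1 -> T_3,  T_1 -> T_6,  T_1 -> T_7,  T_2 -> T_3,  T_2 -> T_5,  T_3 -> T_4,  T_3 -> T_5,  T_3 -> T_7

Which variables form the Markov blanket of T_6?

{T_1}

T_6 has parent T_1.
T_6's children: none.
T_6 has no children, so there are no co-parents.
Taking the union gives {T_1}.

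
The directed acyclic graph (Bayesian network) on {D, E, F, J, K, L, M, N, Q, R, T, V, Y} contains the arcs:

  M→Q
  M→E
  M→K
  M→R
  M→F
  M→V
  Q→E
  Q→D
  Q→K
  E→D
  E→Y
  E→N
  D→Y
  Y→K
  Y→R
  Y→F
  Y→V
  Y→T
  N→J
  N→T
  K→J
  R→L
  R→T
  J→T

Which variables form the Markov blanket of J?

{K, N, R, T, Y}

J's children: T.
Pa(J) = {K, N}.
For each child, the remaining parents (spouses of J):
  T: N, R, Y
So the Markov blanket of J is {K, N, R, T, Y}.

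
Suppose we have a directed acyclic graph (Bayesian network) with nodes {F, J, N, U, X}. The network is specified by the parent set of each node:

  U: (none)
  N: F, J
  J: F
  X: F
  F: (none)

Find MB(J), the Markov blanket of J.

Ch(J) = {N}.
Parents of J: F.
Co-parents of J (other parents of its children):
  N also has parent F.
Taking the union gives {F, N}.

{F, N}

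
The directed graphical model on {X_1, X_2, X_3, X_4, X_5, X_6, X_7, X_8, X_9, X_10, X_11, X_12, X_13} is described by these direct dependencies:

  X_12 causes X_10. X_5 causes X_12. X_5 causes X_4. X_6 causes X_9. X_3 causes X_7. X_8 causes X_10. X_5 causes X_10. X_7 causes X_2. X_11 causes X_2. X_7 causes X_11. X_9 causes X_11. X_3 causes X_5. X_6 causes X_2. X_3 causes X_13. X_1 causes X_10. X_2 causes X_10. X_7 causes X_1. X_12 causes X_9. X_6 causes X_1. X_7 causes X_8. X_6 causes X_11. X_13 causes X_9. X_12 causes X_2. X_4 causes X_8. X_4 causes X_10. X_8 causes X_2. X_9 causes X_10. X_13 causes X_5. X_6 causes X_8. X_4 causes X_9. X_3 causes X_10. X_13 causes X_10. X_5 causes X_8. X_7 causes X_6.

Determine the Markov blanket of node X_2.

The Markov blanket of a node is its parents, its children, and the other parents of its children.
Pa(X_2) = {X_6, X_7, X_8, X_11, X_12}.
X_2 has child X_10.
Co-parents of X_2 (other parents of its children):
  X_10 also has parents X_1, X_3, X_4, X_5, X_8, X_9, X_12, X_13.
MB(X_2) = {X_1, X_3, X_4, X_5, X_6, X_7, X_8, X_9, X_10, X_11, X_12, X_13}.

{X_1, X_3, X_4, X_5, X_6, X_7, X_8, X_9, X_10, X_11, X_12, X_13}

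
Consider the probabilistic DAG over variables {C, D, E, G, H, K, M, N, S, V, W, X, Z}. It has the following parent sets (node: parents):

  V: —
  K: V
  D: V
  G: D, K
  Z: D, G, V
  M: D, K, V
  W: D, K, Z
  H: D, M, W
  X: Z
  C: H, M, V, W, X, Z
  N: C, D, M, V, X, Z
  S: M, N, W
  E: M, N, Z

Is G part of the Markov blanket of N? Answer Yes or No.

The Markov blanket of a node is its parents, its children, and the other parents of its children.
Children of N: E, S.
Parents of N: C, D, M, V, X, Z.
Other parents of N's children:
  S: M, W
  E: M, Z
MB(N) = {C, D, E, M, S, V, W, X, Z}; G is not in this set.

No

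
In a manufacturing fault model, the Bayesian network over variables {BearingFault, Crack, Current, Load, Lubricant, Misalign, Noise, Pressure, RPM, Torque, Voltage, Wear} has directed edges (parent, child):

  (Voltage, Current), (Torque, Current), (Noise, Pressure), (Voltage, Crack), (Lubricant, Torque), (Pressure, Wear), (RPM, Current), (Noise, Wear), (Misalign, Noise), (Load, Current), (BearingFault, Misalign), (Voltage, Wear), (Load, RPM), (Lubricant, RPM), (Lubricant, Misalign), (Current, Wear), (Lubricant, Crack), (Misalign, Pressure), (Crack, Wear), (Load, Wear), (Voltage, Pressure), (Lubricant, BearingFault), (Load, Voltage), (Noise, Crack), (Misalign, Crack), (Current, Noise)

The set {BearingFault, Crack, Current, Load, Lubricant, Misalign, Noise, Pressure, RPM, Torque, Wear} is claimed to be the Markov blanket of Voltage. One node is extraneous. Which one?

A node's Markov blanket = Pa ∪ Ch ∪ (parents of Ch other than the node itself).
Children of Voltage: Crack, Current, Pressure, Wear.
Voltage's parents: Load.
Other parents of Voltage's children:
  Current's other parents are Load, RPM, Torque.
  Crack's other parents are Lubricant, Misalign, Noise.
  Pressure's other parents are Misalign, Noise.
  Wear also has parents Crack, Current, Load, Noise, Pressure.
MB(Voltage) = {Crack, Current, Load, Lubricant, Misalign, Noise, Pressure, RPM, Torque, Wear}.
BearingFault is neither a parent, child, nor co-parent of Voltage, so it does not belong.

BearingFault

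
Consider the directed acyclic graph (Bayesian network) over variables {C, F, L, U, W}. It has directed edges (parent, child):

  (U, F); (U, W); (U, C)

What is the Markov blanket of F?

By definition, MB(F) is built from F's parents, F's children, and the co-parents of F.
Children of F: none.
Parents of F: U.
F has no children, so there are no co-parents.
MB(F) = {U}.

{U}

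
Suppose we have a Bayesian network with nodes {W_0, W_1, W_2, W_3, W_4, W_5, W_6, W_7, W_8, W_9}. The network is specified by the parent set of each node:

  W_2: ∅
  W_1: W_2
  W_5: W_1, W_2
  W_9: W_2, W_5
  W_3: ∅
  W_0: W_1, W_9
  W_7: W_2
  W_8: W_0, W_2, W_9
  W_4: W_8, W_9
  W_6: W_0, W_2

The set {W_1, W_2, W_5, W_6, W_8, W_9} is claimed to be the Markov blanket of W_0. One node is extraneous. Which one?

Recall MB(v) = parents ∪ children ∪ spouses, where spouses are the other parents of v's children.
Pa(W_0) = {W_1, W_9}.
Ch(W_0) = {W_6, W_8}.
Parents of each child, excluding W_0:
  W_8's other parents are W_2, W_9.
  parents(W_6) \ {W_0} = {W_2}.
MB(W_0) = {W_1, W_2, W_6, W_8, W_9}.
W_5 is neither a parent, child, nor co-parent of W_0, so it does not belong.

W_5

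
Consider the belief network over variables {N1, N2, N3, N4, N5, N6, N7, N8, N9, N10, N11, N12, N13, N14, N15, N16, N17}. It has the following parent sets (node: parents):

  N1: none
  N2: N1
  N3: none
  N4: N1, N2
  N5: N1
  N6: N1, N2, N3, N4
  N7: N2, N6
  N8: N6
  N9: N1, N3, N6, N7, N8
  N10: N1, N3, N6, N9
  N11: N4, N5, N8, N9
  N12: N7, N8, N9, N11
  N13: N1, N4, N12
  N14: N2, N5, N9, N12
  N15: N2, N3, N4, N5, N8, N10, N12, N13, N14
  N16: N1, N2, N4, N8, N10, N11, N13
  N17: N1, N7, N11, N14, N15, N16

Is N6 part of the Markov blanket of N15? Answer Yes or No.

Ch(N15) = {N17}.
Parents of N15: N2, N3, N4, N5, N8, N10, N12, N13, N14.
Parents of each child, excluding N15:
  N17: N1, N7, N11, N14, N16
MB(N15) = {N1, N2, N3, N4, N5, N7, N8, N10, N11, N12, N13, N14, N16, N17}; N6 is not in this set.

No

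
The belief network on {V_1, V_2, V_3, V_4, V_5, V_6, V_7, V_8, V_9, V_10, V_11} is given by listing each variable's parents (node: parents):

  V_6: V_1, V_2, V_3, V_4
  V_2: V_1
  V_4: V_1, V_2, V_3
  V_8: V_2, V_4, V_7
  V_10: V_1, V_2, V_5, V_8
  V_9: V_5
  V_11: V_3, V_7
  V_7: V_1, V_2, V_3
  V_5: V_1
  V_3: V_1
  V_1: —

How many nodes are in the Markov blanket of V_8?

Pa(V_8) = {V_2, V_4, V_7}.
Ch(V_8) = {V_10}.
Other parents of V_8's children:
  V_10's other parents are V_1, V_2, V_5.
MB(V_8) = {V_1, V_2, V_4, V_5, V_7, V_10}, which has 6 nodes.

6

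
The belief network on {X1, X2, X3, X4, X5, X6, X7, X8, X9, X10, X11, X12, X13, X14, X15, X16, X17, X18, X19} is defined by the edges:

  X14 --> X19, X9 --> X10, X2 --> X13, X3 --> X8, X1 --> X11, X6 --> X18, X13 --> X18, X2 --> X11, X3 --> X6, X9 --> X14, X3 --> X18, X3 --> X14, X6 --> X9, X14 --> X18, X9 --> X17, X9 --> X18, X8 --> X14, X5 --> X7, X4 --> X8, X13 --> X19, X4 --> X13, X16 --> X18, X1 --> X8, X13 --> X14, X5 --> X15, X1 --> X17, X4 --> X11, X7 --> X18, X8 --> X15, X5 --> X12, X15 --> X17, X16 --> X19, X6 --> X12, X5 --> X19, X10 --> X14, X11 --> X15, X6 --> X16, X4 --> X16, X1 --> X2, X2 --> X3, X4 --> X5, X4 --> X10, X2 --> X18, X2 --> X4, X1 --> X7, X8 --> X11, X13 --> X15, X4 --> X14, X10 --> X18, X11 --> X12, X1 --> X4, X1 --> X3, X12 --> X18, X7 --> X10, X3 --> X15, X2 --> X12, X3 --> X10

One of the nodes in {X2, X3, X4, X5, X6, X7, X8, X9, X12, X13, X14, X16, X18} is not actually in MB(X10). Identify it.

X5

A node's Markov blanket = Pa ∪ Ch ∪ (parents of Ch other than the node itself).
Pa(X10) = {X3, X4, X7, X9}.
Children of X10: X14, X18.
Other parents of X10's children:
  parents(X14) \ {X10} = {X3, X4, X8, X9, X13}.
  parents(X18) \ {X10} = {X2, X3, X6, X7, X9, X12, X13, X14, X16}.
MB(X10) = {X2, X3, X4, X6, X7, X8, X9, X12, X13, X14, X16, X18}.
X5 is neither a parent, child, nor co-parent of X10, so it does not belong.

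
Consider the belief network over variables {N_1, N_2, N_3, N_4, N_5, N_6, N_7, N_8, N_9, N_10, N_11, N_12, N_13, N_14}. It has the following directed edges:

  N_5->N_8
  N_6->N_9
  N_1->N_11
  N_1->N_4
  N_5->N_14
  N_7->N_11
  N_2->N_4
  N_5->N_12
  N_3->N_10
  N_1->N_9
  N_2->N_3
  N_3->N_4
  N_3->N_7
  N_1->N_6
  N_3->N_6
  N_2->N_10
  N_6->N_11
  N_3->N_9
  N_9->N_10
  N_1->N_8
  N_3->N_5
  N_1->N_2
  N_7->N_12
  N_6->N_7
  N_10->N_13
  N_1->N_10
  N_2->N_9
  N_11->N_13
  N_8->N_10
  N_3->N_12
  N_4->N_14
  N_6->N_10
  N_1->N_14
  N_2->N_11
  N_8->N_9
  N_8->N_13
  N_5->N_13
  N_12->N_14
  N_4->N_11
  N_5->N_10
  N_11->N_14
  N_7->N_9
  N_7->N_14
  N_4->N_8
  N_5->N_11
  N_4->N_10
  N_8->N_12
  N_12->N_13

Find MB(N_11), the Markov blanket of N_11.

Recall MB(v) = parents ∪ children ∪ spouses, where spouses are the other parents of v's children.
Ch(N_11) = {N_13, N_14}.
N_11's parents: N_1, N_2, N_4, N_5, N_6, N_7.
Other parents of N_11's children:
  parents(N_13) \ {N_11} = {N_5, N_8, N_10, N_12}.
  N_14 also has parents N_1, N_4, N_5, N_7, N_12.
Taking the union gives {N_1, N_2, N_4, N_5, N_6, N_7, N_8, N_10, N_12, N_13, N_14}.

{N_1, N_2, N_4, N_5, N_6, N_7, N_8, N_10, N_12, N_13, N_14}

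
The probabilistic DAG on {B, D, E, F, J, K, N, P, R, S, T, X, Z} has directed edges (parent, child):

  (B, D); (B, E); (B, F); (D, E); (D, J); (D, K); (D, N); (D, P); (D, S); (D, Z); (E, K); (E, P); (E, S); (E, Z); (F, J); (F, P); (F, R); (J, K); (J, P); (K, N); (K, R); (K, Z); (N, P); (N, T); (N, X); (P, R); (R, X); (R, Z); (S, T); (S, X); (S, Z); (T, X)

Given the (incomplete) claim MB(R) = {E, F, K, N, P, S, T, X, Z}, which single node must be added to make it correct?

The Markov blanket of a node is its parents, its children, and the other parents of its children.
R has children X, Z.
R has parents F, K, P.
Parents of each child, excluding R:
  parents(X) \ {R} = {N, S, T}.
  Z also has parents D, E, K, S.
MB(R) = {D, E, F, K, N, P, S, T, X, Z}.
Comparing with the claimed set, D is missing.

D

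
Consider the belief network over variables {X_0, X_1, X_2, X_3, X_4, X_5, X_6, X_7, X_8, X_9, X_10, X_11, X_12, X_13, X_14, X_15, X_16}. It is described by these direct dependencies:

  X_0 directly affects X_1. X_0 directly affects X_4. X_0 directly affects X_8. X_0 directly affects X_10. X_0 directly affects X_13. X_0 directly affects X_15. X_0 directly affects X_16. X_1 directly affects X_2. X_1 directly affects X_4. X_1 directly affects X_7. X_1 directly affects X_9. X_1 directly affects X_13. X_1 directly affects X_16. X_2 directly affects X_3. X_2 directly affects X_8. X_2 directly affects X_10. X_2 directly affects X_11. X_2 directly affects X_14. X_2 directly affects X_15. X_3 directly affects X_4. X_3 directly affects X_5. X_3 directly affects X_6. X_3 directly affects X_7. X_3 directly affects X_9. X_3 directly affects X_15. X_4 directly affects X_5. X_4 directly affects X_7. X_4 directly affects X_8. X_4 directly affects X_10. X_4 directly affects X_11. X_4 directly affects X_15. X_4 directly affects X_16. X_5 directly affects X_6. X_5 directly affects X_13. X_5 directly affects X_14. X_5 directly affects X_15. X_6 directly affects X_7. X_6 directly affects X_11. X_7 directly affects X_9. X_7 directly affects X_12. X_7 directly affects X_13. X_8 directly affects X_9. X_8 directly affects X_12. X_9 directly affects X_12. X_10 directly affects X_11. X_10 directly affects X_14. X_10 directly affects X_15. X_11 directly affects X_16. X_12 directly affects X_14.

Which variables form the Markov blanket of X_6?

The Markov blanket of a node is its parents, its children, and the other parents of its children.
X_6 has parents X_3, X_5.
X_6's children: X_7, X_11.
For each child, the remaining parents (spouses of X_6):
  parents(X_7) \ {X_6} = {X_1, X_3, X_4}.
  X_11's other parents are X_2, X_4, X_10.
So the Markov blanket of X_6 is {X_1, X_2, X_3, X_4, X_5, X_7, X_10, X_11}.

{X_1, X_2, X_3, X_4, X_5, X_7, X_10, X_11}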